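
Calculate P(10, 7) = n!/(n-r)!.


P(10,7) = 10!/3!
= 3628800/6
= 604800

P(10,7) = 604800


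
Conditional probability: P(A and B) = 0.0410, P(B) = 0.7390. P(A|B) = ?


P(A|B) = 0.0410/0.7390 = 0.0555

P(A|B) = 0.0555


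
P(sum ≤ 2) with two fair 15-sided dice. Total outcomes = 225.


Total outcomes = 15×15 = 225
Favorable (sum ≤ 2): 1
P = 1/225 = 0.0044

P = 0.0044


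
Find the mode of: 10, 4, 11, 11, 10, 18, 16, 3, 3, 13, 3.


Frequencies: 3:3, 4:1, 10:2, 11:2, 13:1, 16:1, 18:1
Max frequency = 3
Mode = 3

Mode = 3


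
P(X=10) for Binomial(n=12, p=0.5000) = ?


C(12,10) = 66
p^10 = 0.000977
(1-p)^2 = 0.250000
P = 66 * 0.000977 * 0.250000 = 0.0161

P(X=10) = 0.0161


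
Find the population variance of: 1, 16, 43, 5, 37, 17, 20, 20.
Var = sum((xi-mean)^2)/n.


Mean = 19.8750
Squared deviations: 356.2656, 15.0156, 534.7656, 221.2656, 293.2656, 8.2656, 0.0156, 0.0156
Sum = 1428.8750
Variance = 1428.8750/8 = 178.6094

Variance = 178.6094


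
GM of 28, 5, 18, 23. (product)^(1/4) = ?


Product = 28 × 5 × 18 × 23 = 57960
GM = 57960^(1/4) = 15.5161

GM = 15.5161


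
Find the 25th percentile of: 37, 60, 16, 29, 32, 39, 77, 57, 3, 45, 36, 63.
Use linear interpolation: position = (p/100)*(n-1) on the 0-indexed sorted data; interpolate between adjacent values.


Sorted: 3, 16, 29, 32, 36, 37, 39, 45, 57, 60, 63, 77
n = 12
Index = 25/100 * 11 = 2.7500
Lower = data[2] = 29, Upper = data[3] = 32
P25 = 29 + 0.7500*(3) = 31.2500

P25 = 31.2500


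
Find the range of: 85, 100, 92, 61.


Max = 100, Min = 61
Range = 100 - 61 = 39

Range = 39


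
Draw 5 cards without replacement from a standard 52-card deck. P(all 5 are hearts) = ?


P(all hearts) = (13/52) × (12/51) × (11/50) × (10/49) × (9/48)
= 0.0005

P = 0.0005


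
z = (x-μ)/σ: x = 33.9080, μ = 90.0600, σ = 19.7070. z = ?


z = (33.9080 - 90.0600)/19.7070
= -56.1520/19.7070
= -2.8493

z = -2.8493


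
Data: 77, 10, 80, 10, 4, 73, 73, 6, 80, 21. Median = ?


Sorted: 4, 6, 10, 10, 21, 73, 73, 77, 80, 80
n = 10 (even)
Middle values: 21 and 73
Median = (21+73)/2 = 47.0000

Median = 47.0000


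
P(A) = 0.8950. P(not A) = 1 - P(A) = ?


P(not A) = 1 - 0.8950 = 0.1050

P(not A) = 0.1050


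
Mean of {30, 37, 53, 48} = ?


Sum = 30 + 37 + 53 + 48 = 168
n = 4
Mean = 168/4 = 42.0000

Mean = 42.0000


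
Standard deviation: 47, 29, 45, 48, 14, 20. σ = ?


Mean = 33.8333
Variance = 184.4722
SD = sqrt(184.4722) = 13.5821

SD = 13.5821


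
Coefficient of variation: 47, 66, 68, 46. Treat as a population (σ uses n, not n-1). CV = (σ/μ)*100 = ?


Mean = 56.7500
SD = 10.2804
CV = (10.2804/56.7500)*100 = 18.1153%

CV = 18.1153%


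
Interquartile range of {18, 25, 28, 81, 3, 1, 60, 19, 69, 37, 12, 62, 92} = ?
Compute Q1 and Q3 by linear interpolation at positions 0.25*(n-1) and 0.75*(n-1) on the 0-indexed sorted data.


Sorted: 1, 3, 12, 18, 19, 25, 28, 37, 60, 62, 69, 81, 92
Q1 (25th %ile) = 18.0000
Q3 (75th %ile) = 62.0000
IQR = 62.0000 - 18.0000 = 44.0000

IQR = 44.0000


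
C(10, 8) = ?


C(10,8) = 10!/(8! × 2!)
= 3628800/(40320 × 2)
= 45

C(10,8) = 45


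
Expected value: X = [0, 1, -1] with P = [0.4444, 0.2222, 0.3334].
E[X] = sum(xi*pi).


E[X] = 0*0.4444 + 1*0.2222 - 1*0.3334
= 0 + 0.2222 - 0.3334
= -0.1112

E[X] = -0.1112


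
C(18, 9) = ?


C(18,9) = 18!/(9! × 9!)
= 6402373705728000/(362880 × 362880)
= 48620

C(18,9) = 48620


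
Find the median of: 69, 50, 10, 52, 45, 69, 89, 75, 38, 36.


Sorted: 10, 36, 38, 45, 50, 52, 69, 69, 75, 89
n = 10 (even)
Middle values: 50 and 52
Median = (50+52)/2 = 51.0000

Median = 51.0000


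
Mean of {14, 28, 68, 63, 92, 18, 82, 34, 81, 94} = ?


Sum = 14 + 28 + 68 + 63 + 92 + 18 + 82 + 34 + 81 + 94 = 574
n = 10
Mean = 574/10 = 57.4000

Mean = 57.4000


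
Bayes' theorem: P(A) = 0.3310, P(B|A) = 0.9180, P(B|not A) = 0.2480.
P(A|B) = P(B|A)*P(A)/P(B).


P(B) = P(B|A)*P(A) + P(B|A')*P(A')
= 0.9180*0.3310 + 0.2480*0.6690
= 0.303858 + 0.165912 = 0.469770
P(A|B) = 0.303858/0.469770 = 0.6468

P(A|B) = 0.6468


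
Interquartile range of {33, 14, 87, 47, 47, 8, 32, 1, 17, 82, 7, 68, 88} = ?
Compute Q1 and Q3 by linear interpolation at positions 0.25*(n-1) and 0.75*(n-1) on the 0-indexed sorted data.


Sorted: 1, 7, 8, 14, 17, 32, 33, 47, 47, 68, 82, 87, 88
Q1 (25th %ile) = 14.0000
Q3 (75th %ile) = 68.0000
IQR = 68.0000 - 14.0000 = 54.0000

IQR = 54.0000


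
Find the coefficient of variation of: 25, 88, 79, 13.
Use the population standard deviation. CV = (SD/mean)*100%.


Mean = 51.2500
SD = 32.6831
CV = (32.6831/51.2500)*100 = 63.7720%

CV = 63.7720%


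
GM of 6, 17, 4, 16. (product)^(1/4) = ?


Product = 6 × 17 × 4 × 16 = 6528
GM = 6528^(1/4) = 8.9887

GM = 8.9887


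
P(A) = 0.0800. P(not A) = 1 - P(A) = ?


P(not A) = 1 - 0.0800 = 0.9200

P(not A) = 0.9200


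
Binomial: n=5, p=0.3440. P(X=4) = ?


C(5,4) = 5
p^4 = 0.014003
(1-p)^1 = 0.656000
P = 5 * 0.014003 * 0.656000 = 0.0459

P(X=4) = 0.0459


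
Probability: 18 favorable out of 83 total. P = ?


P = 18/83 = 0.2169

P = 0.2169


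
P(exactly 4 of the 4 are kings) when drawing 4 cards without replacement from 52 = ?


Hypergeometric: P(X=4) = C(4,4)·C(48,0) / C(52,4)
= 1 × 1 / 270725
= 1/270725 = 3.6938e-06

P = 3.6938e-06


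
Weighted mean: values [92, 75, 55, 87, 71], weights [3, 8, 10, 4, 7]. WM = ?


Numerator = 92*3 + 75*8 + 55*10 + 87*4 + 71*7 = 2271
Denominator = 3 + 8 + 10 + 4 + 7 = 32
WM = 2271/32 = 70.9688

WM = 70.9688


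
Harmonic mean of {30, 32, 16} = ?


Sum of reciprocals = 1/30 + 1/32 + 1/16 = 0.127083
HM = 3/0.127083 = 23.6066

HM = 23.6066


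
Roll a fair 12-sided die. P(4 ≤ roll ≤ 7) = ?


Favorable outcomes (4 ≤ roll ≤ 7): 4
Total outcomes = 12
P = 4/12 = 0.3333

P = 0.3333


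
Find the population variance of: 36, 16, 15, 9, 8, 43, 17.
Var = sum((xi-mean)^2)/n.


Mean = 20.5714
Squared deviations: 238.0408, 20.8980, 31.0408, 133.8980, 158.0408, 503.0408, 12.7551
Sum = 1097.7143
Variance = 1097.7143/7 = 156.8163

Variance = 156.8163


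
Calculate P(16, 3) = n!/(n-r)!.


P(16,3) = 16!/13!
= 20922789888000/6227020800
= 3360

P(16,3) = 3360


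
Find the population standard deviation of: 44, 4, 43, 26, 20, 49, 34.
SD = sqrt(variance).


Mean = 31.4286
Variance = 217.1020
SD = sqrt(217.1020) = 14.7344

SD = 14.7344


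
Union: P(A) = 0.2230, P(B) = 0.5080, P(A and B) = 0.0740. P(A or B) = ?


P(A∪B) = 0.2230 + 0.5080 - 0.0740
= 0.7310 - 0.0740
= 0.6570

P(A∪B) = 0.6570


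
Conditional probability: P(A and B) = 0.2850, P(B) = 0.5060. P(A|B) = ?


P(A|B) = 0.2850/0.5060 = 0.5632

P(A|B) = 0.5632


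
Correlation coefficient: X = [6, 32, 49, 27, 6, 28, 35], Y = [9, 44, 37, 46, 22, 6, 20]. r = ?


Mean X = 26.1429, Mean Y = 26.2857
SD X = 14.396712, SD Y = 15.049578
Cov = 100.959184
r = 100.959184/(14.396712*15.049578) = 0.4660

r = 0.4660


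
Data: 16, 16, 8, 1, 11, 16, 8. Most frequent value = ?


Frequencies: 1:1, 8:2, 11:1, 16:3
Max frequency = 3
Mode = 16

Mode = 16


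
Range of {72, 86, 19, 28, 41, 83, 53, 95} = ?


Max = 95, Min = 19
Range = 95 - 19 = 76

Range = 76


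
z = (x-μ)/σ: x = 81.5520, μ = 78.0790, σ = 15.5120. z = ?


z = (81.5520 - 78.0790)/15.5120
= 3.4730/15.5120
= 0.2239

z = 0.2239


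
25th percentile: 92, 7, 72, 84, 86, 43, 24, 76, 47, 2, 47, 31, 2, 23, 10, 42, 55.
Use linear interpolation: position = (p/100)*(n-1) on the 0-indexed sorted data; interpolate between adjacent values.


Sorted: 2, 2, 7, 10, 23, 24, 31, 42, 43, 47, 47, 55, 72, 76, 84, 86, 92
n = 17
Index = 25/100 * 16 = 4.0000
Lower = data[4] = 23, Upper = data[5] = 24
P25 = 23 + 0*(1) = 23.0000

P25 = 23.0000


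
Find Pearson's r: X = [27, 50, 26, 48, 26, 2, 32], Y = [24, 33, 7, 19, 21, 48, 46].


Mean X = 30.1429, Mean Y = 28.2857
SD X = 14.894185, SD Y = 13.812151
Cov = -66.040816
r = -66.040816/(14.894185*13.812151) = -0.3210

r = -0.3210


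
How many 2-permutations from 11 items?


P(11,2) = 11!/9!
= 39916800/362880
= 110

P(11,2) = 110


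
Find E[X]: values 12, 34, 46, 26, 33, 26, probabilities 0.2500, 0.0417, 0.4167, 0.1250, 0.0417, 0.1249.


E[X] = 12*0.2500 + 34*0.0417 + 46*0.4167 + 26*0.1250 + 33*0.0417 + 26*0.1249
= 3.0000 + 1.4178 + 19.1682 + 3.2500 + 1.3761 + 3.2474
= 31.4595

E[X] = 31.4595


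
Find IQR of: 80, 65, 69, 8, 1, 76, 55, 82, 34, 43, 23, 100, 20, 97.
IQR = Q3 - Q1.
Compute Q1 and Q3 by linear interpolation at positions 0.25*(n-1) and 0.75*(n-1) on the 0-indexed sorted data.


Sorted: 1, 8, 20, 23, 34, 43, 55, 65, 69, 76, 80, 82, 97, 100
Q1 (25th %ile) = 25.7500
Q3 (75th %ile) = 79.0000
IQR = 79.0000 - 25.7500 = 53.2500

IQR = 53.2500


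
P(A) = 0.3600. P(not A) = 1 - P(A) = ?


P(not A) = 1 - 0.3600 = 0.6400

P(not A) = 0.6400


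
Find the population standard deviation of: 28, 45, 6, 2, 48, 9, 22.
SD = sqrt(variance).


Mean = 22.8571
Variance = 294.4082
SD = sqrt(294.4082) = 17.1583

SD = 17.1583


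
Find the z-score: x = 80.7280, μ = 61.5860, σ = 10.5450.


z = (80.7280 - 61.5860)/10.5450
= 19.1420/10.5450
= 1.8153

z = 1.8153


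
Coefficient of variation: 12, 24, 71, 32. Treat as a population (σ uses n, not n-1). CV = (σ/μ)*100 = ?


Mean = 34.7500
SD = 22.1063
CV = (22.1063/34.7500)*100 = 63.6152%

CV = 63.6152%


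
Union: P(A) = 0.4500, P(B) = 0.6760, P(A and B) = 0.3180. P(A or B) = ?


P(A∪B) = 0.4500 + 0.6760 - 0.3180
= 1.1260 - 0.3180
= 0.8080

P(A∪B) = 0.8080


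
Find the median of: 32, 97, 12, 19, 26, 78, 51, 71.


Sorted: 12, 19, 26, 32, 51, 71, 78, 97
n = 8 (even)
Middle values: 32 and 51
Median = (32+51)/2 = 41.5000

Median = 41.5000


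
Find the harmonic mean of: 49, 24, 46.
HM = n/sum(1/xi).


Sum of reciprocals = 1/49 + 1/24 + 1/46 = 0.083814
HM = 3/0.083814 = 35.7936

HM = 35.7936


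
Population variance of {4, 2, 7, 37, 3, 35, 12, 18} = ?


Mean = 14.7500
Squared deviations: 115.5625, 162.5625, 60.0625, 495.0625, 138.0625, 410.0625, 7.5625, 10.5625
Sum = 1399.5000
Variance = 1399.5000/8 = 174.9375

Variance = 174.9375


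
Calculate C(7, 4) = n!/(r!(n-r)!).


C(7,4) = 7!/(4! × 3!)
= 5040/(24 × 6)
= 35

C(7,4) = 35


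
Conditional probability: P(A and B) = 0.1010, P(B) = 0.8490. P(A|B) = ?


P(A|B) = 0.1010/0.8490 = 0.1190

P(A|B) = 0.1190


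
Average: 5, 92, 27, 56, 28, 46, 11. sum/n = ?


Sum = 5 + 92 + 27 + 56 + 28 + 46 + 11 = 265
n = 7
Mean = 265/7 = 37.8571

Mean = 37.8571


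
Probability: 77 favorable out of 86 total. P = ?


P = 77/86 = 0.8953

P = 0.8953


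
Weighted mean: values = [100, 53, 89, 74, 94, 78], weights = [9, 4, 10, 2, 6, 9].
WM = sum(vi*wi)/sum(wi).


Numerator = 100*9 + 53*4 + 89*10 + 74*2 + 94*6 + 78*9 = 3416
Denominator = 9 + 4 + 10 + 2 + 6 + 9 = 40
WM = 3416/40 = 85.4000

WM = 85.4000


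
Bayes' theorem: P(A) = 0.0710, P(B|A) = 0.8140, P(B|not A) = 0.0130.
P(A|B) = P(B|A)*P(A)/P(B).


P(B) = P(B|A)*P(A) + P(B|A')*P(A')
= 0.8140*0.0710 + 0.0130*0.9290
= 0.057794 + 0.012077 = 0.069871
P(A|B) = 0.057794/0.069871 = 0.8272

P(A|B) = 0.8272


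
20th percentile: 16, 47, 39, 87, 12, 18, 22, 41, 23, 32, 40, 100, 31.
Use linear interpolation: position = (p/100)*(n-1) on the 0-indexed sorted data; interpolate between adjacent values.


Sorted: 12, 16, 18, 22, 23, 31, 32, 39, 40, 41, 47, 87, 100
n = 13
Index = 20/100 * 12 = 2.4000
Lower = data[2] = 18, Upper = data[3] = 22
P20 = 18 + 0.4000*(4) = 19.6000

P20 = 19.6000


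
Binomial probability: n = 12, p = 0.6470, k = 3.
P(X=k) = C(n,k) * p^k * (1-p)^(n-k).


C(12,3) = 220
p^3 = 0.270840
(1-p)^9 = 8.510838e-05
P = 220 * 0.270840 * 8.510838e-05 = 0.0051

P(X=3) = 0.0051


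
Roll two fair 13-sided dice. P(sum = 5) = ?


Total outcomes = 13×13 = 169
Favorable (sum = 5): 4
P = 4/169 = 0.0237

P = 0.0237


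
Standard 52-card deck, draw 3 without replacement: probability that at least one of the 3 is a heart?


P(at least one) = 1 - P(none)
P(none) = (39/52) × (38/51) × (37/50) = 0.413529
P(at least one) = 1 - 0.413529 = 0.5865

P = 0.5865


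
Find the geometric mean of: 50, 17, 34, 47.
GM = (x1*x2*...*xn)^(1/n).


Product = 50 × 17 × 34 × 47 = 1358300
GM = 1358300^(1/4) = 34.1389

GM = 34.1389


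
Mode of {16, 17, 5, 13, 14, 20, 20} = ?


Frequencies: 5:1, 13:1, 14:1, 16:1, 17:1, 20:2
Max frequency = 2
Mode = 20

Mode = 20


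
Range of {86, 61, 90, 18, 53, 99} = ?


Max = 99, Min = 18
Range = 99 - 18 = 81

Range = 81


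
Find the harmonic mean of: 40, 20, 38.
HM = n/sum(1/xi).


Sum of reciprocals = 1/40 + 1/20 + 1/38 = 0.101316
HM = 3/0.101316 = 29.6104

HM = 29.6104


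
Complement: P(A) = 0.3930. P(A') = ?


P(not A) = 1 - 0.3930 = 0.6070

P(not A) = 0.6070


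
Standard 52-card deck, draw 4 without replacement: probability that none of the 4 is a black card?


P(no black cards) = (26/52) × (25/51) × (24/50) × (23/49)
= 0.0552

P = 0.0552


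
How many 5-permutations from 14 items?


P(14,5) = 14!/9!
= 87178291200/362880
= 240240

P(14,5) = 240240


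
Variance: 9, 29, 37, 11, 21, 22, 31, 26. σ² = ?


Mean = 23.2500
Squared deviations: 203.0625, 33.0625, 189.0625, 150.0625, 5.0625, 1.5625, 60.0625, 7.5625
Sum = 649.5000
Variance = 649.5000/8 = 81.1875

Variance = 81.1875


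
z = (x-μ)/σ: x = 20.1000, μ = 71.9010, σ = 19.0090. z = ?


z = (20.1000 - 71.9010)/19.0090
= -51.8010/19.0090
= -2.7251

z = -2.7251


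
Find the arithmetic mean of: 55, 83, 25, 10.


Sum = 55 + 83 + 25 + 10 = 173
n = 4
Mean = 173/4 = 43.2500

Mean = 43.2500


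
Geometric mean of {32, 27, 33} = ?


Product = 32 × 27 × 33 = 28512
GM = 28512^(1/3) = 30.5499

GM = 30.5499


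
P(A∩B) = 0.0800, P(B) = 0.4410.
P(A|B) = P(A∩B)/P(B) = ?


P(A|B) = 0.0800/0.4410 = 0.1814

P(A|B) = 0.1814


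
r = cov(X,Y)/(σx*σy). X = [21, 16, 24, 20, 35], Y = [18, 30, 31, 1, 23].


Mean X = 23.2000, Mean Y = 20.6000
SD X = 6.431174, SD Y = 10.892199
Cov = 7.480000
r = 7.480000/(6.431174*10.892199) = 0.1068

r = 0.1068


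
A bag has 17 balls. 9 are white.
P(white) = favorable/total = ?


P = 9/17 = 0.5294

P = 0.5294


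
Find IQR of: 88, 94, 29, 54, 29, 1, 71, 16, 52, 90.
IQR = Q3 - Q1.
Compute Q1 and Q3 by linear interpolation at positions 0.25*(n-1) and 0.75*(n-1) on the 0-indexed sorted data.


Sorted: 1, 16, 29, 29, 52, 54, 71, 88, 90, 94
Q1 (25th %ile) = 29.0000
Q3 (75th %ile) = 83.7500
IQR = 83.7500 - 29.0000 = 54.7500

IQR = 54.7500


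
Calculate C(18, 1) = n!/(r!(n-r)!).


C(18,1) = 18!/(1! × 17!)
= 6402373705728000/(1 × 355687428096000)
= 18

C(18,1) = 18


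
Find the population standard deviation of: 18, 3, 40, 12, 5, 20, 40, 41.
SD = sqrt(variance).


Mean = 22.3750
Variance = 222.2344
SD = sqrt(222.2344) = 14.9075

SD = 14.9075


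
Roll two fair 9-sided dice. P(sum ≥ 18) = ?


Total outcomes = 9×9 = 81
Favorable (sum ≥ 18): 1
P = 1/81 = 0.0123

P = 0.0123


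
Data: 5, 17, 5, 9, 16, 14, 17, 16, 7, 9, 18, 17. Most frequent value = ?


Frequencies: 5:2, 7:1, 9:2, 14:1, 16:2, 17:3, 18:1
Max frequency = 3
Mode = 17

Mode = 17


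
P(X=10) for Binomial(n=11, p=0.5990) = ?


C(11,10) = 11
p^10 = 0.005947
(1-p)^1 = 0.401000
P = 11 * 0.005947 * 0.401000 = 0.0262

P(X=10) = 0.0262


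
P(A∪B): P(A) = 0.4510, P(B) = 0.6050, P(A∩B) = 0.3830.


P(A∪B) = 0.4510 + 0.6050 - 0.3830
= 1.0560 - 0.3830
= 0.6730

P(A∪B) = 0.6730


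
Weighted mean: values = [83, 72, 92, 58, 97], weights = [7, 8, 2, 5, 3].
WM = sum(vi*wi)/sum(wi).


Numerator = 83*7 + 72*8 + 92*2 + 58*5 + 97*3 = 1922
Denominator = 7 + 8 + 2 + 5 + 3 = 25
WM = 1922/25 = 76.8800

WM = 76.8800


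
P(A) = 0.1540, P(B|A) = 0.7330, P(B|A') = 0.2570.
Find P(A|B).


P(B) = P(B|A)*P(A) + P(B|A')*P(A')
= 0.7330*0.1540 + 0.2570*0.8460
= 0.112882 + 0.217422 = 0.330304
P(A|B) = 0.112882/0.330304 = 0.3418

P(A|B) = 0.3418


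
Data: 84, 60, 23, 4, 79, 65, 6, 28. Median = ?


Sorted: 4, 6, 23, 28, 60, 65, 79, 84
n = 8 (even)
Middle values: 28 and 60
Median = (28+60)/2 = 44.0000

Median = 44.0000


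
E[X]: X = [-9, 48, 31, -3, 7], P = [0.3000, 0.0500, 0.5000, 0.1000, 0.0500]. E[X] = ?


E[X] = -9*0.3000 + 48*0.0500 + 31*0.5000 - 3*0.1000 + 7*0.0500
= -2.7000 + 2.4000 + 15.5000 - 0.3000 + 0.3500
= 15.2500

E[X] = 15.2500


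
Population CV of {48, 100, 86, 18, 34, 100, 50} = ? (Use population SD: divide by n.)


Mean = 62.2857
SD = 30.5273
CV = (30.5273/62.2857)*100 = 49.0118%

CV = 49.0118%


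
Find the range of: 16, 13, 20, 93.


Max = 93, Min = 13
Range = 93 - 13 = 80

Range = 80


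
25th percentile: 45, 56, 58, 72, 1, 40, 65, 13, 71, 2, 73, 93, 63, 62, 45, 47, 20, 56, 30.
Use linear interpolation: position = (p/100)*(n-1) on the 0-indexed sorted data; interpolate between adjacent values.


Sorted: 1, 2, 13, 20, 30, 40, 45, 45, 47, 56, 56, 58, 62, 63, 65, 71, 72, 73, 93
n = 19
Index = 25/100 * 18 = 4.5000
Lower = data[4] = 30, Upper = data[5] = 40
P25 = 30 + 0.5000*(10) = 35.0000

P25 = 35.0000


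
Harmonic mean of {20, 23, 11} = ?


Sum of reciprocals = 1/20 + 1/23 + 1/11 = 0.184387
HM = 3/0.184387 = 16.2701

HM = 16.2701


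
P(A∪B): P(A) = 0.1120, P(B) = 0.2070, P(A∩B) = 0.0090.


P(A∪B) = 0.1120 + 0.2070 - 0.0090
= 0.3190 - 0.0090
= 0.3100

P(A∪B) = 0.3100


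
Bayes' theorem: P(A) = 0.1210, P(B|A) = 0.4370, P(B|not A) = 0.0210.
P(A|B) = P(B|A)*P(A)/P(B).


P(B) = P(B|A)*P(A) + P(B|A')*P(A')
= 0.4370*0.1210 + 0.0210*0.8790
= 0.052877 + 0.018459 = 0.071336
P(A|B) = 0.052877/0.071336 = 0.7412

P(A|B) = 0.7412


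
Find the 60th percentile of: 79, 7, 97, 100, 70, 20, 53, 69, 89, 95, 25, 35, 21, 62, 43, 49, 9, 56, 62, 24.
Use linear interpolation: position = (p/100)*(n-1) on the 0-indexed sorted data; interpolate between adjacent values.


Sorted: 7, 9, 20, 21, 24, 25, 35, 43, 49, 53, 56, 62, 62, 69, 70, 79, 89, 95, 97, 100
n = 20
Index = 60/100 * 19 = 11.4000
Lower = data[11] = 62, Upper = data[12] = 62
P60 = 62 + 0.4000*(0) = 62.0000

P60 = 62.0000


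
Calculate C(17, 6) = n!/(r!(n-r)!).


C(17,6) = 17!/(6! × 11!)
= 355687428096000/(720 × 39916800)
= 12376

C(17,6) = 12376


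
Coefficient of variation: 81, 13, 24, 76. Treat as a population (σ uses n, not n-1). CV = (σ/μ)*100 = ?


Mean = 48.5000
SD = 30.3026
CV = (30.3026/48.5000)*100 = 62.4797%

CV = 62.4797%


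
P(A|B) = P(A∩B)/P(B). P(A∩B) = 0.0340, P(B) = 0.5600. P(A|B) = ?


P(A|B) = 0.0340/0.5600 = 0.0607

P(A|B) = 0.0607


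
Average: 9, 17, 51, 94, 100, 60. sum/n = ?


Sum = 9 + 17 + 51 + 94 + 100 + 60 = 331
n = 6
Mean = 331/6 = 55.1667

Mean = 55.1667


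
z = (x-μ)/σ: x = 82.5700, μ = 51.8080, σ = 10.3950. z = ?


z = (82.5700 - 51.8080)/10.3950
= 30.7620/10.3950
= 2.9593

z = 2.9593


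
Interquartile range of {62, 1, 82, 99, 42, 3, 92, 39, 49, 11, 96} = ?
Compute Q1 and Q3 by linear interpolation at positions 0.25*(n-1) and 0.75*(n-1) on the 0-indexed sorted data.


Sorted: 1, 3, 11, 39, 42, 49, 62, 82, 92, 96, 99
Q1 (25th %ile) = 25.0000
Q3 (75th %ile) = 87.0000
IQR = 87.0000 - 25.0000 = 62.0000

IQR = 62.0000


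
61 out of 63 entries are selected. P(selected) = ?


P = 61/63 = 0.9683

P = 0.9683


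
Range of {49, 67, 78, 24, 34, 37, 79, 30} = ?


Max = 79, Min = 24
Range = 79 - 24 = 55

Range = 55


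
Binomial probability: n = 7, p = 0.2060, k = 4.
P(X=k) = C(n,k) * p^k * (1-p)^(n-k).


C(7,4) = 35
p^4 = 0.001801
(1-p)^3 = 0.500566
P = 35 * 0.001801 * 0.500566 = 0.0315

P(X=4) = 0.0315


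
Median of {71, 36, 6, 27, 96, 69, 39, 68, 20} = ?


Sorted: 6, 20, 27, 36, 39, 68, 69, 71, 96
n = 9 (odd)
Middle value = 39

Median = 39


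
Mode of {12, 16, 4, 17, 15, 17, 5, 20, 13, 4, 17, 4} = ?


Frequencies: 4:3, 5:1, 12:1, 13:1, 15:1, 16:1, 17:3, 20:1
Max frequency = 3
Mode = 4, 17

Mode = 4, 17


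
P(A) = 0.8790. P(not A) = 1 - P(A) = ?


P(not A) = 1 - 0.8790 = 0.1210

P(not A) = 0.1210


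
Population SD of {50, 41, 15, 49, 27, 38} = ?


Mean = 36.6667
Variance = 152.2222
SD = sqrt(152.2222) = 12.3378

SD = 12.3378


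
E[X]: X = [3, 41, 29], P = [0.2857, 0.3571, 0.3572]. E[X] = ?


E[X] = 3*0.2857 + 41*0.3571 + 29*0.3572
= 0.8571 + 14.6411 + 10.3588
= 25.8570

E[X] = 25.8570


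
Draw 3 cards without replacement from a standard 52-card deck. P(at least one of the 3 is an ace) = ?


P(at least one) = 1 - P(none)
P(none) = (48/52) × (47/51) × (46/50) = 0.782624
P(at least one) = 1 - 0.782624 = 0.2174

P = 0.2174


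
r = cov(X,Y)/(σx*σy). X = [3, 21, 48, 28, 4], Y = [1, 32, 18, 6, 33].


Mean X = 20.8000, Mean Y = 18.0000
SD X = 16.678129, SD Y = 13.069047
Cov = -6.600000
r = -6.600000/(16.678129*13.069047) = -0.0303

r = -0.0303


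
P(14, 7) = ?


P(14,7) = 14!/7!
= 87178291200/5040
= 17297280

P(14,7) = 17297280


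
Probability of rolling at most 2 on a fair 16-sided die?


Favorable outcomes (roll ≤ 2): 2
Total outcomes = 16
P = 2/16 = 0.1250

P = 0.1250


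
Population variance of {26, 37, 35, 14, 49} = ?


Mean = 32.2000
Squared deviations: 38.4400, 23.0400, 7.8400, 331.2400, 282.2400
Sum = 682.8000
Variance = 682.8000/5 = 136.5600

Variance = 136.5600


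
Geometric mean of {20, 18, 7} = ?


Product = 20 × 18 × 7 = 2520
GM = 2520^(1/3) = 13.6082

GM = 13.6082


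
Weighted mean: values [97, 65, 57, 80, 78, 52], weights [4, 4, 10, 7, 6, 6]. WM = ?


Numerator = 97*4 + 65*4 + 57*10 + 80*7 + 78*6 + 52*6 = 2558
Denominator = 4 + 4 + 10 + 7 + 6 + 6 = 37
WM = 2558/37 = 69.1351

WM = 69.1351


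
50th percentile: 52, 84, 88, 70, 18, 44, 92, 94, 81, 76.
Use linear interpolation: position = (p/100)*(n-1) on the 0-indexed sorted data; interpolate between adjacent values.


Sorted: 18, 44, 52, 70, 76, 81, 84, 88, 92, 94
n = 10
Index = 50/100 * 9 = 4.5000
Lower = data[4] = 76, Upper = data[5] = 81
P50 = 76 + 0.5000*(5) = 78.5000

P50 = 78.5000


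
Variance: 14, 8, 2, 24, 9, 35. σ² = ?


Mean = 15.3333
Squared deviations: 1.7778, 53.7778, 177.7778, 75.1111, 40.1111, 386.7778
Sum = 735.3333
Variance = 735.3333/6 = 122.5556

Variance = 122.5556


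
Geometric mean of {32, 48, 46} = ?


Product = 32 × 48 × 46 = 70656
GM = 70656^(1/3) = 41.3412

GM = 41.3412


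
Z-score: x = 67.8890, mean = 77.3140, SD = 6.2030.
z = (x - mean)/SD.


z = (67.8890 - 77.3140)/6.2030
= -9.4250/6.2030
= -1.5194

z = -1.5194


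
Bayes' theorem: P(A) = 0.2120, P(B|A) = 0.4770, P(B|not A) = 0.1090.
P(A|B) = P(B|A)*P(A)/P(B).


P(B) = P(B|A)*P(A) + P(B|A')*P(A')
= 0.4770*0.2120 + 0.1090*0.7880
= 0.101124 + 0.085892 = 0.187016
P(A|B) = 0.101124/0.187016 = 0.5407

P(A|B) = 0.5407


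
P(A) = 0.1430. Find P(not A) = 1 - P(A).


P(not A) = 1 - 0.1430 = 0.8570

P(not A) = 0.8570


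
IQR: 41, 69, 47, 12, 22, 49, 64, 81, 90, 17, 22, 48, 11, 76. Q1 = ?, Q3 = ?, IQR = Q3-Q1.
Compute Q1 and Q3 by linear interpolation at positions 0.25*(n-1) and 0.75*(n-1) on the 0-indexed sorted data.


Sorted: 11, 12, 17, 22, 22, 41, 47, 48, 49, 64, 69, 76, 81, 90
Q1 (25th %ile) = 22.0000
Q3 (75th %ile) = 67.7500
IQR = 67.7500 - 22.0000 = 45.7500

IQR = 45.7500


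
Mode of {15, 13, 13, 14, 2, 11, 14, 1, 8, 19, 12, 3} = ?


Frequencies: 1:1, 2:1, 3:1, 8:1, 11:1, 12:1, 13:2, 14:2, 15:1, 19:1
Max frequency = 2
Mode = 13, 14

Mode = 13, 14


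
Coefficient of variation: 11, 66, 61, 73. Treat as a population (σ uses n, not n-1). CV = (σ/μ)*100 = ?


Mean = 52.7500
SD = 24.4783
CV = (24.4783/52.7500)*100 = 46.4044%

CV = 46.4044%


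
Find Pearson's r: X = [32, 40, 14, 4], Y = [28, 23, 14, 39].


Mean X = 22.5000, Mean Y = 26.0000
SD X = 14.239031, SD Y = 9.027735
Cov = -43.000000
r = -43.000000/(14.239031*9.027735) = -0.3345

r = -0.3345


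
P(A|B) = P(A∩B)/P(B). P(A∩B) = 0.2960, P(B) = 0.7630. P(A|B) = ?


P(A|B) = 0.2960/0.7630 = 0.3879

P(A|B) = 0.3879


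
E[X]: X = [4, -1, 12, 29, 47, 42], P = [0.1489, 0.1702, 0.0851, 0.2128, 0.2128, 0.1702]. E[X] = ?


E[X] = 4*0.1489 - 1*0.1702 + 12*0.0851 + 29*0.2128 + 47*0.2128 + 42*0.1702
= 0.5956 - 0.1702 + 1.0212 + 6.1712 + 10.0016 + 7.1484
= 24.7678

E[X] = 24.7678


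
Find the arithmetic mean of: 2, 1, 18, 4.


Sum = 2 + 1 + 18 + 4 = 25
n = 4
Mean = 25/4 = 6.2500

Mean = 6.2500


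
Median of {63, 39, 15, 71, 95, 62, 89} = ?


Sorted: 15, 39, 62, 63, 71, 89, 95
n = 7 (odd)
Middle value = 63

Median = 63


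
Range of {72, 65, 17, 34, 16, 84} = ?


Max = 84, Min = 16
Range = 84 - 16 = 68

Range = 68


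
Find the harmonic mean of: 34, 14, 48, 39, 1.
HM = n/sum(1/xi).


Sum of reciprocals = 1/34 + 1/14 + 1/48 + 1/39 + 1/1 = 1.147315
HM = 5/1.147315 = 4.3580

HM = 4.3580


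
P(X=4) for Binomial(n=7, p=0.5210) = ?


C(7,4) = 35
p^4 = 0.073680
(1-p)^3 = 0.109902
P = 35 * 0.073680 * 0.109902 = 0.2834

P(X=4) = 0.2834


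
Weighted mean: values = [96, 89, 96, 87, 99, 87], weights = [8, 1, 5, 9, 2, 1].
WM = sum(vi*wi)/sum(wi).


Numerator = 96*8 + 89*1 + 96*5 + 87*9 + 99*2 + 87*1 = 2405
Denominator = 8 + 1 + 5 + 9 + 2 + 1 = 26
WM = 2405/26 = 92.5000

WM = 92.5000


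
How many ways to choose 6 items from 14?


C(14,6) = 14!/(6! × 8!)
= 87178291200/(720 × 40320)
= 3003

C(14,6) = 3003


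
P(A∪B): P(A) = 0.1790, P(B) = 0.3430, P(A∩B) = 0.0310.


P(A∪B) = 0.1790 + 0.3430 - 0.0310
= 0.5220 - 0.0310
= 0.4910

P(A∪B) = 0.4910


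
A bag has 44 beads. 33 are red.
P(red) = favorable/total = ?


P = 33/44 = 0.7500

P = 0.7500


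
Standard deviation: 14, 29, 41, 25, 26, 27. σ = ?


Mean = 27.0000
Variance = 62.3333
SD = sqrt(62.3333) = 7.8951

SD = 7.8951


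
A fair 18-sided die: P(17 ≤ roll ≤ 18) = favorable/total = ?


Favorable outcomes (17 ≤ roll ≤ 18): 2
Total outcomes = 18
P = 2/18 = 0.1111

P = 0.1111


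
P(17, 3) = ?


P(17,3) = 17!/14!
= 355687428096000/87178291200
= 4080

P(17,3) = 4080


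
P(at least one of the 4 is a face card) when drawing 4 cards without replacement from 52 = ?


P(at least one) = 1 - P(none)
P(none) = (40/52) × (39/51) × (38/50) × (37/49) = 0.337575
P(at least one) = 1 - 0.337575 = 0.6624

P = 0.6624


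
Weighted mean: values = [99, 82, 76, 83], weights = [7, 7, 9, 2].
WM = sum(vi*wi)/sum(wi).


Numerator = 99*7 + 82*7 + 76*9 + 83*2 = 2117
Denominator = 7 + 7 + 9 + 2 = 25
WM = 2117/25 = 84.6800

WM = 84.6800


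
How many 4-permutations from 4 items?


P(4,4) = 4!/0!
= 24/1
= 24

P(4,4) = 24


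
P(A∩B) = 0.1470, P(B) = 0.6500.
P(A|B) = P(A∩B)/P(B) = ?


P(A|B) = 0.1470/0.6500 = 0.2262

P(A|B) = 0.2262


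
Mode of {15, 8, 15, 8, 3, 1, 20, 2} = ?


Frequencies: 1:1, 2:1, 3:1, 8:2, 15:2, 20:1
Max frequency = 2
Mode = 8, 15

Mode = 8, 15


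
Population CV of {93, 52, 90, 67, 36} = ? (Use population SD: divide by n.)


Mean = 67.6000
SD = 21.8596
CV = (21.8596/67.6000)*100 = 32.3366%

CV = 32.3366%


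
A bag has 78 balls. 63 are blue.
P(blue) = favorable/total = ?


P = 63/78 = 0.8077

P = 0.8077


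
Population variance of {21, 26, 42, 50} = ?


Mean = 34.7500
Squared deviations: 189.0625, 76.5625, 52.5625, 232.5625
Sum = 550.7500
Variance = 550.7500/4 = 137.6875

Variance = 137.6875


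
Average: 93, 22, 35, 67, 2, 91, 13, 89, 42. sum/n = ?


Sum = 93 + 22 + 35 + 67 + 2 + 91 + 13 + 89 + 42 = 454
n = 9
Mean = 454/9 = 50.4444

Mean = 50.4444


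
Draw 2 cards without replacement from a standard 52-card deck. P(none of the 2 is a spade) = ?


P(no spades) = (39/52) × (38/51)
= 0.5588

P = 0.5588


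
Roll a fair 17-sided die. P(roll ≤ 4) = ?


Favorable outcomes (roll ≤ 4): 4
Total outcomes = 17
P = 4/17 = 0.2353

P = 0.2353


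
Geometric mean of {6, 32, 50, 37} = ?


Product = 6 × 32 × 50 × 37 = 355200
GM = 355200^(1/4) = 24.4128

GM = 24.4128


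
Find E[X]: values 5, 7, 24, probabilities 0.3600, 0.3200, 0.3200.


E[X] = 5*0.3600 + 7*0.3200 + 24*0.3200
= 1.8000 + 2.2400 + 7.6800
= 11.7200

E[X] = 11.7200


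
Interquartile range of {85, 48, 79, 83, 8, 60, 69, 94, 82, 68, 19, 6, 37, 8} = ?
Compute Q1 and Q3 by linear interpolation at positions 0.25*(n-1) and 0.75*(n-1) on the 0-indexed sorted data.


Sorted: 6, 8, 8, 19, 37, 48, 60, 68, 69, 79, 82, 83, 85, 94
Q1 (25th %ile) = 23.5000
Q3 (75th %ile) = 81.2500
IQR = 81.2500 - 23.5000 = 57.7500

IQR = 57.7500


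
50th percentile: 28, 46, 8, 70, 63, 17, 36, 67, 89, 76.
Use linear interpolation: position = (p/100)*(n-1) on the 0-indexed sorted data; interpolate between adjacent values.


Sorted: 8, 17, 28, 36, 46, 63, 67, 70, 76, 89
n = 10
Index = 50/100 * 9 = 4.5000
Lower = data[4] = 46, Upper = data[5] = 63
P50 = 46 + 0.5000*(17) = 54.5000

P50 = 54.5000


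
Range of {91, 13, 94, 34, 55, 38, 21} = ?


Max = 94, Min = 13
Range = 94 - 13 = 81

Range = 81


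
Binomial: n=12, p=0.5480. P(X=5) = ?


C(12,5) = 792
p^5 = 0.049420
(1-p)^7 = 0.003855
P = 792 * 0.049420 * 0.003855 = 0.1509

P(X=5) = 0.1509


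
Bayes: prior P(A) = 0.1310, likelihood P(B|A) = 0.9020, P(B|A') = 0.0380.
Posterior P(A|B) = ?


P(B) = P(B|A)*P(A) + P(B|A')*P(A')
= 0.9020*0.1310 + 0.0380*0.8690
= 0.118162 + 0.033022 = 0.151184
P(A|B) = 0.118162/0.151184 = 0.7816

P(A|B) = 0.7816


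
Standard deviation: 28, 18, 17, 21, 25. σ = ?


Mean = 21.8000
Variance = 17.3600
SD = sqrt(17.3600) = 4.1665

SD = 4.1665


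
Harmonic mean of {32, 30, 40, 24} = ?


Sum of reciprocals = 1/32 + 1/30 + 1/40 + 1/24 = 0.131250
HM = 4/0.131250 = 30.4762

HM = 30.4762


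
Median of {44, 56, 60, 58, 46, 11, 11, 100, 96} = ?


Sorted: 11, 11, 44, 46, 56, 58, 60, 96, 100
n = 9 (odd)
Middle value = 56

Median = 56


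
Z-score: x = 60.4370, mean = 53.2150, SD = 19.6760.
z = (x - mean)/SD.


z = (60.4370 - 53.2150)/19.6760
= 7.2220/19.6760
= 0.3670

z = 0.3670


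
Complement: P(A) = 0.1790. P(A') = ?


P(not A) = 1 - 0.1790 = 0.8210

P(not A) = 0.8210


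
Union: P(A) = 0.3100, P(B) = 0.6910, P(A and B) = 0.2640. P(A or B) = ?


P(A∪B) = 0.3100 + 0.6910 - 0.2640
= 1.0010 - 0.2640
= 0.7370

P(A∪B) = 0.7370


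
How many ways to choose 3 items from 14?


C(14,3) = 14!/(3! × 11!)
= 87178291200/(6 × 39916800)
= 364

C(14,3) = 364


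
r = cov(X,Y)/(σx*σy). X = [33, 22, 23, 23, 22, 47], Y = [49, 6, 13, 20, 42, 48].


Mean X = 28.3333, Mean Y = 29.6667
SD X = 9.195409, SD Y = 17.288403
Cov = 107.444444
r = 107.444444/(9.195409*17.288403) = 0.6759

r = 0.6759


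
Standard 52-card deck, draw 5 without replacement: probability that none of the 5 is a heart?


P(no hearts) = (39/52) × (38/51) × (37/50) × (36/49) × (35/48)
= 0.2215

P = 0.2215


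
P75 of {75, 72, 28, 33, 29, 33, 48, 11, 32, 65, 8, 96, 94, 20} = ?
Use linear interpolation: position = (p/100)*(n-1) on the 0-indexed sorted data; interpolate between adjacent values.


Sorted: 8, 11, 20, 28, 29, 32, 33, 33, 48, 65, 72, 75, 94, 96
n = 14
Index = 75/100 * 13 = 9.7500
Lower = data[9] = 65, Upper = data[10] = 72
P75 = 65 + 0.7500*(7) = 70.2500

P75 = 70.2500


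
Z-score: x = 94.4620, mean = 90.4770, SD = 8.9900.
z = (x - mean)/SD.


z = (94.4620 - 90.4770)/8.9900
= 3.9850/8.9900
= 0.4433

z = 0.4433


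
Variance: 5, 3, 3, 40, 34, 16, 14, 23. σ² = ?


Mean = 17.2500
Squared deviations: 150.0625, 203.0625, 203.0625, 517.5625, 280.5625, 1.5625, 10.5625, 33.0625
Sum = 1399.5000
Variance = 1399.5000/8 = 174.9375

Variance = 174.9375


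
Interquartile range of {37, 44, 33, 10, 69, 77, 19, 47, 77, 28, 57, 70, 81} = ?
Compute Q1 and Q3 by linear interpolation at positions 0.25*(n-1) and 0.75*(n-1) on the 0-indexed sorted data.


Sorted: 10, 19, 28, 33, 37, 44, 47, 57, 69, 70, 77, 77, 81
Q1 (25th %ile) = 33.0000
Q3 (75th %ile) = 70.0000
IQR = 70.0000 - 33.0000 = 37.0000

IQR = 37.0000


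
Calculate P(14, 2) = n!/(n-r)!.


P(14,2) = 14!/12!
= 87178291200/479001600
= 182

P(14,2) = 182


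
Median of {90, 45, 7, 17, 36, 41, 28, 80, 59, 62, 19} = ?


Sorted: 7, 17, 19, 28, 36, 41, 45, 59, 62, 80, 90
n = 11 (odd)
Middle value = 41

Median = 41


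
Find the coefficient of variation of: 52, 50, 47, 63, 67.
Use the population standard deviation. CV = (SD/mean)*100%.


Mean = 55.8000
SD = 7.7820
CV = (7.7820/55.8000)*100 = 13.9463%

CV = 13.9463%


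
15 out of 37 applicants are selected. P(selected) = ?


P = 15/37 = 0.4054

P = 0.4054


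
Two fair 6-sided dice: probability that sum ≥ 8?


Total outcomes = 6×6 = 36
Favorable (sum ≥ 8): 15
P = 15/36 = 0.4167

P = 0.4167


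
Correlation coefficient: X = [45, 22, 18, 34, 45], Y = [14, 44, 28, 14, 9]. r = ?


Mean X = 32.8000, Mean Y = 21.8000
SD X = 11.267653, SD Y = 12.781236
Cov = -118.440000
r = -118.440000/(11.267653*12.781236) = -0.8224

r = -0.8224


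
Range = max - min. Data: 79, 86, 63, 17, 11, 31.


Max = 86, Min = 11
Range = 86 - 11 = 75

Range = 75


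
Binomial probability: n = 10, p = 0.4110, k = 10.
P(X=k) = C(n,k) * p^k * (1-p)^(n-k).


C(10,10) = 1
p^10 = 0.000138
(1-p)^0 = 1.000000
P = 1 * 0.000138 * 1.000000 = 0.0001

P(X=10) = 0.0001


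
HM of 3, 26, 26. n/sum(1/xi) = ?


Sum of reciprocals = 1/3 + 1/26 + 1/26 = 0.410256
HM = 3/0.410256 = 7.3125

HM = 7.3125


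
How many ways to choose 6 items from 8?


C(8,6) = 8!/(6! × 2!)
= 40320/(720 × 2)
= 28

C(8,6) = 28


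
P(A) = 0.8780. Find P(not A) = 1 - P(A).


P(not A) = 1 - 0.8780 = 0.1220

P(not A) = 0.1220


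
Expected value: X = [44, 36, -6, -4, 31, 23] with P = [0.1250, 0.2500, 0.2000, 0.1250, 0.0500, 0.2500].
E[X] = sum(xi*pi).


E[X] = 44*0.1250 + 36*0.2500 - 6*0.2000 - 4*0.1250 + 31*0.0500 + 23*0.2500
= 5.5000 + 9.0000 - 1.2000 - 0.5000 + 1.5500 + 5.7500
= 20.1000

E[X] = 20.1000


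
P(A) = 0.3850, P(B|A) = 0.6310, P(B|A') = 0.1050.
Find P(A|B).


P(B) = P(B|A)*P(A) + P(B|A')*P(A')
= 0.6310*0.3850 + 0.1050*0.6150
= 0.242935 + 0.064575 = 0.307510
P(A|B) = 0.242935/0.307510 = 0.7900

P(A|B) = 0.7900


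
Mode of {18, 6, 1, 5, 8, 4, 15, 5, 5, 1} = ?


Frequencies: 1:2, 4:1, 5:3, 6:1, 8:1, 15:1, 18:1
Max frequency = 3
Mode = 5

Mode = 5


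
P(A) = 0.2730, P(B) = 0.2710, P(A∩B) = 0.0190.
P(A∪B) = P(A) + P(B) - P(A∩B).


P(A∪B) = 0.2730 + 0.2710 - 0.0190
= 0.5440 - 0.0190
= 0.5250

P(A∪B) = 0.5250


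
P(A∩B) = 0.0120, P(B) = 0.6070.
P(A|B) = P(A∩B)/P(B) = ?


P(A|B) = 0.0120/0.6070 = 0.0198

P(A|B) = 0.0198


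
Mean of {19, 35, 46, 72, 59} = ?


Sum = 19 + 35 + 46 + 72 + 59 = 231
n = 5
Mean = 231/5 = 46.2000

Mean = 46.2000


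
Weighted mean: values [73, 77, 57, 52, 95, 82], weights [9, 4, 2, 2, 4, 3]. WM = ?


Numerator = 73*9 + 77*4 + 57*2 + 52*2 + 95*4 + 82*3 = 1809
Denominator = 9 + 4 + 2 + 2 + 4 + 3 = 24
WM = 1809/24 = 75.3750

WM = 75.3750


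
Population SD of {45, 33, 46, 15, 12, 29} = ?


Mean = 30.0000
Variance = 173.3333
SD = sqrt(173.3333) = 13.1656

SD = 13.1656


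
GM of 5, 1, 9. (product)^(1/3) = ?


Product = 5 × 1 × 9 = 45
GM = 45^(1/3) = 3.5569

GM = 3.5569


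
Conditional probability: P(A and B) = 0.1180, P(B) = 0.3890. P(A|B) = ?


P(A|B) = 0.1180/0.3890 = 0.3033

P(A|B) = 0.3033


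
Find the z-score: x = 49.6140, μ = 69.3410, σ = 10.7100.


z = (49.6140 - 69.3410)/10.7100
= -19.7270/10.7100
= -1.8419

z = -1.8419


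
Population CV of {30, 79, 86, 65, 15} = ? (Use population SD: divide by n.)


Mean = 55.0000
SD = 27.7921
CV = (27.7921/55.0000)*100 = 50.5311%

CV = 50.5311%


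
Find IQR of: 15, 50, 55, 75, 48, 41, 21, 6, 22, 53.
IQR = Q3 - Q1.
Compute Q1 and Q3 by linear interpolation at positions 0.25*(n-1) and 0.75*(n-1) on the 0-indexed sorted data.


Sorted: 6, 15, 21, 22, 41, 48, 50, 53, 55, 75
Q1 (25th %ile) = 21.2500
Q3 (75th %ile) = 52.2500
IQR = 52.2500 - 21.2500 = 31.0000

IQR = 31.0000


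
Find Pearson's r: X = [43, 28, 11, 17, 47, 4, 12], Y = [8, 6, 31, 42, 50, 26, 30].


Mean X = 23.1429, Mean Y = 27.5714
SD X = 15.412690, SD Y = 15.022432
Cov = -12.224490
r = -12.224490/(15.412690*15.022432) = -0.0528

r = -0.0528


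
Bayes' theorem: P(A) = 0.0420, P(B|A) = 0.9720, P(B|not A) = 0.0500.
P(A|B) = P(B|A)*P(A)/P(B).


P(B) = P(B|A)*P(A) + P(B|A')*P(A')
= 0.9720*0.0420 + 0.0500*0.9580
= 0.040824 + 0.047900 = 0.088724
P(A|B) = 0.040824/0.088724 = 0.4601

P(A|B) = 0.4601


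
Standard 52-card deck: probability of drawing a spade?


13 spades in 52 cards
P = 13/52 = 0.2500

P = 0.2500


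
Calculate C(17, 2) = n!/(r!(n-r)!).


C(17,2) = 17!/(2! × 15!)
= 355687428096000/(2 × 1307674368000)
= 136

C(17,2) = 136


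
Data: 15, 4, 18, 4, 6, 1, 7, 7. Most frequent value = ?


Frequencies: 1:1, 4:2, 6:1, 7:2, 15:1, 18:1
Max frequency = 2
Mode = 4, 7

Mode = 4, 7


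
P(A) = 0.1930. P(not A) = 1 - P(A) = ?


P(not A) = 1 - 0.1930 = 0.8070

P(not A) = 0.8070


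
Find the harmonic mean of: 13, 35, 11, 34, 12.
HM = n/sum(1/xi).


Sum of reciprocals = 1/13 + 1/35 + 1/11 + 1/34 + 1/12 = 0.309149
HM = 5/0.309149 = 16.1734

HM = 16.1734


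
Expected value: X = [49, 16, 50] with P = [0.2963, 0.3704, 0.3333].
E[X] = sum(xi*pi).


E[X] = 49*0.2963 + 16*0.3704 + 50*0.3333
= 14.5187 + 5.9264 + 16.6650
= 37.1101

E[X] = 37.1101


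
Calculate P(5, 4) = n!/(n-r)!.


P(5,4) = 5!/1!
= 120/1
= 120

P(5,4) = 120


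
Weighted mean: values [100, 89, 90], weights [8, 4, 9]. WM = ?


Numerator = 100*8 + 89*4 + 90*9 = 1966
Denominator = 8 + 4 + 9 = 21
WM = 1966/21 = 93.6190

WM = 93.6190


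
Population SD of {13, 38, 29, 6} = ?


Mean = 21.5000
Variance = 160.2500
SD = sqrt(160.2500) = 12.6590

SD = 12.6590


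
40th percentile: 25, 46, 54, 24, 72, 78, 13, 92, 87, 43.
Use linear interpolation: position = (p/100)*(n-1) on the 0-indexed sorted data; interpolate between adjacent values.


Sorted: 13, 24, 25, 43, 46, 54, 72, 78, 87, 92
n = 10
Index = 40/100 * 9 = 3.6000
Lower = data[3] = 43, Upper = data[4] = 46
P40 = 43 + 0.6000*(3) = 44.8000

P40 = 44.8000


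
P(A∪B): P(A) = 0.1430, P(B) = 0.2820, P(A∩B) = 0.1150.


P(A∪B) = 0.1430 + 0.2820 - 0.1150
= 0.4250 - 0.1150
= 0.3100

P(A∪B) = 0.3100


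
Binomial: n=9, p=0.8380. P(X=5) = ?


C(9,5) = 126
p^5 = 0.413257
(1-p)^4 = 0.000689
P = 126 * 0.413257 * 0.000689 = 0.0359

P(X=5) = 0.0359


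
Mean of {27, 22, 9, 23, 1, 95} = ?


Sum = 27 + 22 + 9 + 23 + 1 + 95 = 177
n = 6
Mean = 177/6 = 29.5000

Mean = 29.5000


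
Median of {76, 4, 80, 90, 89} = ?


Sorted: 4, 76, 80, 89, 90
n = 5 (odd)
Middle value = 80

Median = 80


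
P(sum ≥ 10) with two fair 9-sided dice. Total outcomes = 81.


Total outcomes = 9×9 = 81
Favorable (sum ≥ 10): 45
P = 45/81 = 0.5556

P = 0.5556


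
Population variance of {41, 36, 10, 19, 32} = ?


Mean = 27.6000
Squared deviations: 179.5600, 70.5600, 309.7600, 73.9600, 19.3600
Sum = 653.2000
Variance = 653.2000/5 = 130.6400

Variance = 130.6400


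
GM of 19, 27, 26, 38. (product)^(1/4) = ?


Product = 19 × 27 × 26 × 38 = 506844
GM = 506844^(1/4) = 26.6820

GM = 26.6820


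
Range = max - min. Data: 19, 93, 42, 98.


Max = 98, Min = 19
Range = 98 - 19 = 79

Range = 79


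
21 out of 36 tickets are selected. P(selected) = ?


P = 21/36 = 0.5833

P = 0.5833


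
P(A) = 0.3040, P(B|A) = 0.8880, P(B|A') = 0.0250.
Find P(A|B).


P(B) = P(B|A)*P(A) + P(B|A')*P(A')
= 0.8880*0.3040 + 0.0250*0.6960
= 0.269952 + 0.017400 = 0.287352
P(A|B) = 0.269952/0.287352 = 0.9394

P(A|B) = 0.9394
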